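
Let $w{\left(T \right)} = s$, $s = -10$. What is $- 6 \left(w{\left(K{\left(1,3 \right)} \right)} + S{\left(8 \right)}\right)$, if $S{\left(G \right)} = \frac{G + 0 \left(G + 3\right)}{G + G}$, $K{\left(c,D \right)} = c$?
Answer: $57$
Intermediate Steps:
$w{\left(T \right)} = -10$
$S{\left(G \right)} = \frac{1}{2}$ ($S{\left(G \right)} = \frac{G + 0 \left(3 + G\right)}{2 G} = \left(G + 0\right) \frac{1}{2 G} = G \frac{1}{2 G} = \frac{1}{2}$)
$- 6 \left(w{\left(K{\left(1,3 \right)} \right)} + S{\left(8 \right)}\right) = - 6 \left(-10 + \frac{1}{2}\right) = \left(-6\right) \left(- \frac{19}{2}\right) = 57$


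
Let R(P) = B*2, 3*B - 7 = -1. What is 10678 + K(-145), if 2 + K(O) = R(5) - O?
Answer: 10825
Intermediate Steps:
B = 2 (B = 7/3 + (⅓)*(-1) = 7/3 - ⅓ = 2)
R(P) = 4 (R(P) = 2*2 = 4)
K(O) = 2 - O (K(O) = -2 + (4 - O) = 2 - O)
10678 + K(-145) = 10678 + (2 - 1*(-145)) = 10678 + (2 + 145) = 10678 + 147 = 10825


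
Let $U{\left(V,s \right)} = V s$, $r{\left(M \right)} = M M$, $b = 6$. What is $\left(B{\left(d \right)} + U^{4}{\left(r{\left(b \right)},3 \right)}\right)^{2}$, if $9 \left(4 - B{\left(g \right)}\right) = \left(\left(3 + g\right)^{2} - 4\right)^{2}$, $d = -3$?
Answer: $\frac{1499253519305927056}{81} \approx 1.8509 \cdot 10^{16}$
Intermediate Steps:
$r{\left(M \right)} = M^{2}$
$B{\left(g \right)} = 4 - \frac{\left(-4 + \left(3 + g\right)^{2}\right)^{2}}{9}$ ($B{\left(g \right)} = 4 - \frac{\left(\left(3 + g\right)^{2} - 4\right)^{2}}{9} = 4 - \frac{\left(-4 + \left(3 + g\right)^{2}\right)^{2}}{9}$)
$\left(B{\left(d \right)} + U^{4}{\left(r{\left(b \right)},3 \right)}\right)^{2} = \left(\left(4 - \frac{\left(-4 + \left(3 - 3\right)^{2}\right)^{2}}{9}\right) + \left(6^{2} \cdot 3\right)^{4}\right)^{2} = \left(\left(4 - \frac{\left(-4 + 0^{2}\right)^{2}}{9}\right) + \left(36 \cdot 3\right)^{4}\right)^{2} = \left(\left(4 - \frac{\left(-4 + 0\right)^{2}}{9}\right) + 108^{4}\right)^{2} = \left(\left(4 - \frac{\left(-4\right)^{2}}{9}\right) + 136048896\right)^{2} = \left(\left(4 - \frac{16}{9}\right) + 136048896\right)^{2} = \left(\frac{20}{9} + 136048896\right)^{2} = \left(\frac{1224440084}{9}\right)^{2} = \frac{1499253519305927056}{81}$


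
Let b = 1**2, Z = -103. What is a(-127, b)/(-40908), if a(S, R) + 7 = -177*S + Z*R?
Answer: -22369/40908 ≈ -0.54681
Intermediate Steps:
b = 1
a(S, R) = -7 - 177*S - 103*R (a(S, R) = -7 + (-177*S - 103*R) = -7 - 177*S - 103*R)
a(-127, b)/(-40908) = (-7 - 177*(-127) - 103*1)/(-40908) = (-7 + 22479 - 103)*(-1/40908) = 22369*(-1/40908) = -22369/40908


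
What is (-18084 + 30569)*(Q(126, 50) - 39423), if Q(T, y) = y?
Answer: -491571905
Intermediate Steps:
(-18084 + 30569)*(Q(126, 50) - 39423) = (-18084 + 30569)*(50 - 39423) = 12485*(-39373) = -491571905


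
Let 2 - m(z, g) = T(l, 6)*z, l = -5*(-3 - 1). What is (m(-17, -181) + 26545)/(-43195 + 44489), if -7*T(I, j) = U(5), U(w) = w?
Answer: 92872/4529 ≈ 20.506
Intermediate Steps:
l = 20 (l = -5*(-4) = 20)
T(I, j) = -5/7 (T(I, j) = -⅐*5 = -5/7)
m(z, g) = 2 + 5*z/7 (m(z, g) = 2 - (-5)*z/7 = 2 + 5*z/7)
(m(-17, -181) + 26545)/(-43195 + 44489) = ((2 + (5/7)*(-17)) + 26545)/(-43195 + 44489) = ((2 - 85/7) + 26545)/1294 = (-71/7 + 26545)*(1/1294) = (185744/7)*(1/1294) = 92872/4529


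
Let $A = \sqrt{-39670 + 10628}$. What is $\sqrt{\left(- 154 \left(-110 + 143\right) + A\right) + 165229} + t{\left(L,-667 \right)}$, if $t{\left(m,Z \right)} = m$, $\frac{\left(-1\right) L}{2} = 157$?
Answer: $-314 + \sqrt{160147 + i \sqrt{29042}} \approx 86.184 + 0.21292 i$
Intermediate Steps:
$L = -314$ ($L = \left(-2\right) 157 = -314$)
$A = i \sqrt{29042}$ ($A = \sqrt{-29042} = i \sqrt{29042} \approx 170.42 i$)
$\sqrt{\left(- 154 \left(-110 + 143\right) + A\right) + 165229} + t{\left(L,-667 \right)} = \sqrt{\left(- 154 \left(-110 + 143\right) + i \sqrt{29042}\right) + 165229} - 314 = \sqrt{\left(\left(-154\right) 33 + i \sqrt{29042}\right) + 165229} - 314 = \sqrt{\left(-5082 + i \sqrt{29042}\right) + 165229} - 314 = \sqrt{160147 + i \sqrt{29042}} - 314 = -314 + \sqrt{160147 + i \sqrt{29042}}$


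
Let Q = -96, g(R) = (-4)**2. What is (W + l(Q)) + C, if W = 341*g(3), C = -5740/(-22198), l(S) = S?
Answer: 59493510/11099 ≈ 5360.3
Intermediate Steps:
g(R) = 16
C = 2870/11099 (C = -5740*(-1/22198) = 2870/11099 ≈ 0.25858)
W = 5456 (W = 341*16 = 5456)
(W + l(Q)) + C = (5456 - 96) + 2870/11099 = 5360 + 2870/11099 = 59493510/11099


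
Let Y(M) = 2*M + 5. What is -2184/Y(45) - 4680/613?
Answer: -1783392/58235 ≈ -30.624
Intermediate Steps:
Y(M) = 5 + 2*M
-2184/Y(45) - 4680/613 = -2184/(5 + 2*45) - 4680/613 = -2184/(5 + 90) - 4680*1/613 = -2184/95 - 4680/613 = -1783392/58235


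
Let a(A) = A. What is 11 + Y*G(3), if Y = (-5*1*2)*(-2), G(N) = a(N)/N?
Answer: 31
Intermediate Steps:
G(N) = 1 (G(N) = N/N = 1)
Y = 20 (Y = -5*2*(-2) = -10*(-2) = 20)
11 + Y*G(3) = 11 + 20*1 = 11 + 20 = 31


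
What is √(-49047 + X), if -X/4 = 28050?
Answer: I*√161247 ≈ 401.56*I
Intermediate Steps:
X = -112200 (X = -4*28050 = -112200)
√(-49047 + X) = √(-49047 - 112200) = √(-161247) = I*√161247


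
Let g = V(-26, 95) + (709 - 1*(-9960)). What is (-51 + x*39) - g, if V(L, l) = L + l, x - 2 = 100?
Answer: -6811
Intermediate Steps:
x = 102 (x = 2 + 100 = 102)
g = 10738 (g = (-26 + 95) + (709 - 1*(-9960)) = 69 + (709 + 9960) = 69 + 10669 = 10738)
(-51 + x*39) - g = (-51 + 102*39) - 1*10738 = (-51 + 3978) - 10738 = 3927 - 10738 = -6811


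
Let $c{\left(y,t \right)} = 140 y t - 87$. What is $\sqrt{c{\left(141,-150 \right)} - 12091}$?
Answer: $i \sqrt{2973178} \approx 1724.3 i$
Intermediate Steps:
$c{\left(y,t \right)} = -87 + 140 t y$ ($c{\left(y,t \right)} = 140 t y - 87 = -87 + 140 t y$)
$\sqrt{c{\left(141,-150 \right)} - 12091} = \sqrt{\left(-87 + 140 \left(-150\right) 141\right) - 12091} = \sqrt{\left(-87 - 2961000\right) - 12091} = \sqrt{-2961087 - 12091} = \sqrt{-2973178} = i \sqrt{2973178}$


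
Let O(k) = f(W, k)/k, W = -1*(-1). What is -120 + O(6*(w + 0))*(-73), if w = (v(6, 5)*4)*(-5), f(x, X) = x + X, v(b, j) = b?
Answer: -138887/720 ≈ -192.90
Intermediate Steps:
W = 1
f(x, X) = X + x
w = -120 (w = (6*4)*(-5) = 24*(-5) = -120)
O(k) = (1 + k)/k (O(k) = (k + 1)/k = (1 + k)/k)
-120 + O(6*(w + 0))*(-73) = -120 + ((1 + 6*(-120 + 0))/((6*(-120 + 0))))*(-73) = -120 + ((1 + 6*(-120))/((6*(-120))))*(-73) = -120 + ((1 - 720)/(-720))*(-73) = -120 - 1/720*(-719)*(-73) = -120 + (719/720)*(-73) = -120 - 52487/720 = -138887/720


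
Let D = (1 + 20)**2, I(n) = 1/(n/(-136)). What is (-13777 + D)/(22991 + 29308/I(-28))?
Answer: -13336/29025 ≈ -0.45947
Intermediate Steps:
I(n) = -136/n (I(n) = 1/(n*(-1/136)) = 1/(-n/136) = -136/n)
D = 441 (D = 21**2 = 441)
(-13777 + D)/(22991 + 29308/I(-28)) = (-13777 + 441)/(22991 + 29308/((-136/(-28)))) = -13336/(22991 + 29308/((-136*(-1/28)))) = -13336/(22991 + 29308/(34/7)) = -13336/(22991 + 29308*(7/34)) = -13336/(22991 + 6034) = -13336/29025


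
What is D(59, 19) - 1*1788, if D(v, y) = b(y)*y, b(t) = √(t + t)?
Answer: -1788 + 19*√38 ≈ -1670.9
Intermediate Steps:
b(t) = √2*√t (b(t) = √(2*t) = √2*√t)
D(v, y) = √2*y^(3/2) (D(v, y) = (√2*√y)*y = √2*y^(3/2))
D(59, 19) - 1*1788 = √2*19^(3/2) - 1*1788 = √2*(19*√19) - 1788 = 19*√38 - 1788 = -1788 + 19*√38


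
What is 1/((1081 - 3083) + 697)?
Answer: -1/1305 ≈ -0.00076628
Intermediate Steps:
1/((1081 - 3083) + 697) = 1/(-2002 + 697) = 1/(-1305) = -1/1305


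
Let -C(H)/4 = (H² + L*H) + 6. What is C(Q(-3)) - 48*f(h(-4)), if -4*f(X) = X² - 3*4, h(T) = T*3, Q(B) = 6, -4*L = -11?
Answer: 1350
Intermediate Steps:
L = 11/4 (L = -¼*(-11) = 11/4 ≈ 2.7500)
h(T) = 3*T
C(H) = -24 - 11*H - 4*H² (C(H) = -4*((H² + 11*H/4) + 6) = -4*(6 + H² + 11*H/4) = -24 - 11*H - 4*H²)
f(X) = 3 - X²/4 (f(X) = -(X² - 3*4)/4 = -(X² - 12)/4 = -(-12 + X²)/4 = 3 - X²/4)
C(Q(-3)) - 48*f(h(-4)) = (-24 - 11*6 - 4*6²) - 48*(3 - (3*(-4))²/4) = (-24 - 66 - 4*36) - 48*(3 - ¼*(-12)²) = (-24 - 66 - 144) - 48*(3 - ¼*144) = -234 - 48*(3 - 36) = -234 - 48*(-33) = -234 + 1584 = 1350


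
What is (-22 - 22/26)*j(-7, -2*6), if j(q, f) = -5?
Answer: 1485/13 ≈ 114.23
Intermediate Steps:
(-22 - 22/26)*j(-7, -2*6) = (-22 - 22/26)*(-5) = (-22 - 22*1/26)*(-5) = (-22 - 11/13)*(-5) = -297/13*(-5) = 1485/13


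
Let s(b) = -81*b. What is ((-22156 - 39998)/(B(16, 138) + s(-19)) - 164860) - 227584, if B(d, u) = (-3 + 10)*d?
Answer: -647987198/1651 ≈ -3.9248e+5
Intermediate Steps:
B(d, u) = 7*d
((-22156 - 39998)/(B(16, 138) + s(-19)) - 164860) - 227584 = ((-22156 - 39998)/(7*16 - 81*(-19)) - 164860) - 227584 = (-62154/(112 + 1539) - 164860) - 227584 = (-62154/1651 - 164860) - 227584 = -272246014/1651 - 227584 = -647987198/1651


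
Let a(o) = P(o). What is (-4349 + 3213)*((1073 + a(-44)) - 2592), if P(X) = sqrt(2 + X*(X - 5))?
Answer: 1725584 - 1136*sqrt(2158) ≈ 1.6728e+6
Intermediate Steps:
P(X) = sqrt(2 + X*(-5 + X))
a(o) = sqrt(2 + o**2 - 5*o)
(-4349 + 3213)*((1073 + a(-44)) - 2592) = (-4349 + 3213)*((1073 + sqrt(2 + (-44)**2 - 5*(-44))) - 2592) = -1136*((1073 + sqrt(2 + 1936 + 220)) - 2592) = -1136*((1073 + sqrt(2158)) - 2592) = -1136*(-1519 + sqrt(2158)) = 1725584 - 1136*sqrt(2158)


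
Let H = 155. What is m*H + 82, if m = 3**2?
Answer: 1477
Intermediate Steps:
m = 9
m*H + 82 = 9*155 + 82 = 1395 + 82 = 1477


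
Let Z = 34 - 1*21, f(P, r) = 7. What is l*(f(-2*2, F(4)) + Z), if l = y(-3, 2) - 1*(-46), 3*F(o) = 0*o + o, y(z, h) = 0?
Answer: 920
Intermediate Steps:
F(o) = o/3 (F(o) = (0*o + o)/3 = (0 + o)/3 = o/3)
l = 46 (l = 0 - 1*(-46) = 0 + 46 = 46)
Z = 13 (Z = 34 - 21 = 13)
l*(f(-2*2, F(4)) + Z) = 46*(7 + 13) = 46*20 = 920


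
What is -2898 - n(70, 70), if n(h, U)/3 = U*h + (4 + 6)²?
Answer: -17898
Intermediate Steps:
n(h, U) = 300 + 3*U*h (n(h, U) = 3*(U*h + (4 + 6)²) = 3*(U*h + 10²) = 3*(U*h + 100) = 3*(100 + U*h) = 300 + 3*U*h)
-2898 - n(70, 70) = -2898 - (300 + 3*70*70) = -2898 - (300 + 14700) = -2898 - 1*15000 = -2898 - 15000 = -17898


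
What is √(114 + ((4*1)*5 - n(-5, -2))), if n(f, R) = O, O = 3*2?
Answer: 8*√2 ≈ 11.314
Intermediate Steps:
O = 6
n(f, R) = 6
√(114 + ((4*1)*5 - n(-5, -2))) = √(114 + ((4*1)*5 - 1*6)) = √(114 + (4*5 - 6)) = √(114 + (20 - 6)) = √(114 + 14) = √128 = 8*√2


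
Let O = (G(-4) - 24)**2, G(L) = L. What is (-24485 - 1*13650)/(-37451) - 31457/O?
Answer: -1148198267/29361584 ≈ -39.105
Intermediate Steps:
O = 784 (O = (-4 - 24)**2 = (-28)**2 = 784)
(-24485 - 1*13650)/(-37451) - 31457/O = (-24485 - 1*13650)/(-37451) - 31457/784 = (-24485 - 13650)*(-1/37451) - 31457*1/784 = -38135*(-1/37451) - 31457/784 = 38135/37451 - 31457/784 = -1148198267/29361584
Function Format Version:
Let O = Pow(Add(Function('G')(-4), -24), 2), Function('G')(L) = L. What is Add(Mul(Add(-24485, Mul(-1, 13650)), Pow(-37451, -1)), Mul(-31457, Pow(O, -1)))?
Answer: Rational(-1148198267, 29361584) ≈ -39.105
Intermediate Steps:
O = 784 (O = Pow(Add(-4, -24), 2) = Pow(-28, 2) = 784)
Add(Mul(Add(-24485, Mul(-1, 13650)), Pow(-37451, -1)), Mul(-31457, Pow(O, -1))) = Add(Mul(Add(-24485, Mul(-1, 13650)), Pow(-37451, -1)), Mul(-31457, Pow(784, -1))) = Add(Mul(Add(-24485, -13650), Rational(-1, 37451)), Mul(-31457, Rational(1, 784))) = Add(Mul(-38135, Rational(-1, 37451)), Rational(-31457, 784)) = Add(Rational(38135, 37451), Rational(-31457, 784)) = Rational(-1148198267, 29361584)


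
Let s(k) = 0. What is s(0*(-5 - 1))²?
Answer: 0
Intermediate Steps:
s(0*(-5 - 1))² = 0² = 0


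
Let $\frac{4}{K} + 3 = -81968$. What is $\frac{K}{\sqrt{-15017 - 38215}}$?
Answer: $\frac{i \sqrt{3327}}{272717517} \approx 2.115 \cdot 10^{-7} i$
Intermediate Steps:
$K = - \frac{4}{81971}$ ($K = \frac{4}{-3 - 81968} = \frac{4}{-81971} = 4 \left(- \frac{1}{81971}\right) = - \frac{4}{81971} \approx -4.8798 \cdot 10^{-5}$)
$\frac{K}{\sqrt{-15017 - 38215}} = - \frac{4}{81971 \sqrt{-15017 - 38215}} = - \frac{4}{81971 \sqrt{-53232}} = - \frac{4}{81971 \cdot 4 i \sqrt{3327}} = - \frac{4 \left(- \frac{i \sqrt{3327}}{13308}\right)}{81971} = \frac{i \sqrt{3327}}{272717517}$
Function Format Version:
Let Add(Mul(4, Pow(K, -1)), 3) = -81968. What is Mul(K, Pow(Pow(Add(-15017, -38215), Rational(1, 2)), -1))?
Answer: Mul(Rational(1, 272717517), I, Pow(3327, Rational(1, 2))) ≈ Mul(2.1150e-7, I)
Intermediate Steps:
K = Rational(-4, 81971) (K = Mul(4, Pow(Add(-3, -81968), -1)) = Mul(4, Pow(-81971, -1)) = Mul(4, Rational(-1, 81971)) = Rational(-4, 81971) ≈ -4.8798e-5)
Mul(K, Pow(Pow(Add(-15017, -38215), Rational(1, 2)), -1)) = Mul(Rational(-4, 81971), Pow(Pow(Add(-15017, -38215), Rational(1, 2)), -1)) = Mul(Rational(-4, 81971), Pow(Pow(-53232, Rational(1, 2)), -1)) = Mul(Rational(-4, 81971), Pow(Mul(4, I, Pow(3327, Rational(1, 2))), -1)) = Mul(Rational(-4, 81971), Mul(Rational(-1, 13308), I, Pow(3327, Rational(1, 2)))) = Mul(Rational(1, 272717517), I, Pow(3327, Rational(1, 2)))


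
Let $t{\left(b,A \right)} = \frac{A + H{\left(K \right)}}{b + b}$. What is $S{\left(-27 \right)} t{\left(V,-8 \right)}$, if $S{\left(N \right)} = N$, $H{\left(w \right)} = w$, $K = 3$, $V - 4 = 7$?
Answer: $\frac{135}{22} \approx 6.1364$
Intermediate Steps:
$V = 11$ ($V = 4 + 7 = 11$)
$t{\left(b,A \right)} = \frac{3 + A}{2 b}$ ($t{\left(b,A \right)} = \frac{A + 3}{b + b} = \frac{3 + A}{2 b}$)
$S{\left(-27 \right)} t{\left(V,-8 \right)} = - 27 \frac{3 - 8}{2 \cdot 11} = - 27 \cdot \frac{1}{2} \cdot \frac{1}{11} \left(-5\right) = \left(-27\right) \left(- \frac{5}{22}\right) = \frac{135}{22}$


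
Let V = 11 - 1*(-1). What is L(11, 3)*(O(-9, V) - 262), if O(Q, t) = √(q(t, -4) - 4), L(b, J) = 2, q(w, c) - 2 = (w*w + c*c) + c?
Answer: -524 + 2*√154 ≈ -499.18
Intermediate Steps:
q(w, c) = 2 + c + c² + w² (q(w, c) = 2 + ((w*w + c*c) + c) = 2 + ((w² + c²) + c) = 2 + ((c² + w²) + c) = 2 + (c + c² + w²) = 2 + c + c² + w²)
V = 12 (V = 11 + 1 = 12)
O(Q, t) = √(10 + t²) (O(Q, t) = √((2 - 4 + (-4)² + t²) - 4) = √((2 - 4 + 16 + t²) - 4) = √((14 + t²) - 4) = √(10 + t²))
L(11, 3)*(O(-9, V) - 262) = 2*(√(10 + 12²) - 262) = 2*(√(10 + 144) - 262) = 2*(√154 - 262) = 2*(-262 + √154) = -524 + 2*√154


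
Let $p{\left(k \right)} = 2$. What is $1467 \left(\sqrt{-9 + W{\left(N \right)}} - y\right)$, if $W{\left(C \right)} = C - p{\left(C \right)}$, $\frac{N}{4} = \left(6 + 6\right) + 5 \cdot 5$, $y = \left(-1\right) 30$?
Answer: $44010 + 1467 \sqrt{137} \approx 61181.0$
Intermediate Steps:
$y = -30$
$N = 148$ ($N = 4 \left(\left(6 + 6\right) + 5 \cdot 5\right) = 4 \left(12 + 25\right) = 4 \cdot 37 = 148$)
$W{\left(C \right)} = -2 + C$ ($W{\left(C \right)} = C - 2 = -2 + C$)
$1467 \left(\sqrt{-9 + W{\left(N \right)}} - y\right) = 1467 \left(\sqrt{-9 + \left(-2 + 148\right)} - -30\right) = 1467 \left(\sqrt{-9 + 146} + 30\right) = 1467 \left(\sqrt{137} + 30\right) = 1467 \left(30 + \sqrt{137}\right) = 44010 + 1467 \sqrt{137}$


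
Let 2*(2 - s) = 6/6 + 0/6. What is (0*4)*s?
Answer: 0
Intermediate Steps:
s = 3/2 (s = 2 - (6/6 + 0/6)/2 = 2 - (6*(⅙) + 0*(⅙))/2 = 2 - (1 + 0)/2 = 2 - ½*1 = 2 - ½ = 3/2 ≈ 1.5000)
(0*4)*s = (0*4)*(3/2) = 0*(3/2) = 0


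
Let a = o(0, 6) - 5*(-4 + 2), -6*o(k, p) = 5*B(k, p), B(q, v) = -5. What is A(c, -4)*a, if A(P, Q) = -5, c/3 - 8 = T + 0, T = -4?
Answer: -425/6 ≈ -70.833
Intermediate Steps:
o(k, p) = 25/6 (o(k, p) = -5*(-5)/6 = -⅙*(-25) = 25/6)
c = 12 (c = 24 + 3*(-4 + 0) = 24 + 3*(-4) = 24 - 12 = 12)
a = 85/6 (a = 25/6 - 5*(-4 + 2) = 25/6 - 5*(-2) = 25/6 + 10 = 85/6 ≈ 14.167)
A(c, -4)*a = -5*85/6 = -425/6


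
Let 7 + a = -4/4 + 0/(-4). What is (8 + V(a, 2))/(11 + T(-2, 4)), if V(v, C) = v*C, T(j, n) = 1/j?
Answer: -16/21 ≈ -0.76190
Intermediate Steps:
a = -8 (a = -7 + (-4/4 + 0/(-4)) = -7 + (-4*¼ + 0*(-¼)) = -7 + (-1 + 0) = -7 - 1 = -8)
V(v, C) = C*v
(8 + V(a, 2))/(11 + T(-2, 4)) = (8 + 2*(-8))/(11 + 1/(-2)) = (8 - 16)/(11 - ½) = -8/21/2 = -8*2/21 = -16/21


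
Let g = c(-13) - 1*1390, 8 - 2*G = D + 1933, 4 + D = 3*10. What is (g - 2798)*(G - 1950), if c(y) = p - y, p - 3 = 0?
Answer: 12205186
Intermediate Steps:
p = 3 (p = 3 + 0 = 3)
D = 26 (D = -4 + 3*10 = -4 + 30 = 26)
c(y) = 3 - y
G = -1951/2 (G = 4 - (26 + 1933)/2 = 4 - 1/2*1959 = 4 - 1959/2 = -1951/2 ≈ -975.50)
g = -1374 (g = (3 - 1*(-13)) - 1*1390 = (3 + 13) - 1390 = 16 - 1390 = -1374)
(g - 2798)*(G - 1950) = (-1374 - 2798)*(-1951/2 - 1950) = -4172*(-5851/2) = 12205186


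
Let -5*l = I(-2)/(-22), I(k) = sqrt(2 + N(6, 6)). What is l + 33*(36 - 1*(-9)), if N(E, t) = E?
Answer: 1485 + sqrt(2)/55 ≈ 1485.0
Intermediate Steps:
I(k) = 2*sqrt(2) (I(k) = sqrt(2 + 6) = sqrt(8) = 2*sqrt(2))
l = sqrt(2)/55 (l = -2*sqrt(2)/(5*(-22)) = -2*sqrt(2)*(-1)/(5*22) = -(-1)*sqrt(2)/55 = sqrt(2)/55 ≈ 0.025713)
l + 33*(36 - 1*(-9)) = sqrt(2)/55 + 33*(36 - 1*(-9)) = sqrt(2)/55 + 33*(36 + 9) = sqrt(2)/55 + 33*45 = sqrt(2)/55 + 1485 = 1485 + sqrt(2)/55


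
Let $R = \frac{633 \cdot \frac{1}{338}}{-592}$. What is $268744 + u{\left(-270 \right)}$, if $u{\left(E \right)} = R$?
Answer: $\frac{53774598791}{200096} \approx 2.6874 \cdot 10^{5}$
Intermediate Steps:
$R = - \frac{633}{200096}$ ($R = 633 \cdot \frac{1}{338} \left(- \frac{1}{592}\right) = \frac{633}{338} \left(- \frac{1}{592}\right) = - \frac{633}{200096} \approx -0.0031635$)
$u{\left(E \right)} = - \frac{633}{200096}$
$268744 + u{\left(-270 \right)} = 268744 - \frac{633}{200096} = \frac{53774598791}{200096}$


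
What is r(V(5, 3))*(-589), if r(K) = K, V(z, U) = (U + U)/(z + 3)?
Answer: -1767/4 ≈ -441.75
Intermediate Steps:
V(z, U) = 2*U/(3 + z) (V(z, U) = (2*U)/(3 + z) = 2*U/(3 + z))
r(V(5, 3))*(-589) = (2*3/(3 + 5))*(-589) = (2*3/8)*(-589) = (2*3*(⅛))*(-589) = (¾)*(-589) = -1767/4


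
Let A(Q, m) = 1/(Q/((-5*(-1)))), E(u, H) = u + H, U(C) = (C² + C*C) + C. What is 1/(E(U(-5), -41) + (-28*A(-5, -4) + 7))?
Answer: 1/39 ≈ 0.025641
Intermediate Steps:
U(C) = C + 2*C² (U(C) = (C² + C²) + C = 2*C² + C = C + 2*C²)
E(u, H) = H + u
A(Q, m) = 5/Q (A(Q, m) = 1/(Q/5) = 5/Q)
1/(E(U(-5), -41) + (-28*A(-5, -4) + 7)) = 1/((-41 - 5*(1 + 2*(-5))) + (-140/(-5) + 7)) = 1/((-41 - 5*(1 - 10)) + (-140*(-1)/5 + 7)) = 1/((-41 - 5*(-9)) + (-28*(-1) + 7)) = 1/((-41 + 45) + (28 + 7)) = 1/(4 + 35) = 1/39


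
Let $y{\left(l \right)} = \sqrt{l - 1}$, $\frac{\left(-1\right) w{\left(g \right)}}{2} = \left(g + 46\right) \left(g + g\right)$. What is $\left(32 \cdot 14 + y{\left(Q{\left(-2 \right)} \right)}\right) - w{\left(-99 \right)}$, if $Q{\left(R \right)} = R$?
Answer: $21436 + i \sqrt{3} \approx 21436.0 + 1.732 i$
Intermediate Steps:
$w{\left(g \right)} = - 4 g \left(46 + g\right)$ ($w{\left(g \right)} = - 2 \left(g + 46\right) \left(g + g\right) = - 2 \left(46 + g\right) 2 g = - 2 \cdot 2 g \left(46 + g\right) = - 4 g \left(46 + g\right)$)
$y{\left(l \right)} = \sqrt{-1 + l}$
$\left(32 \cdot 14 + y{\left(Q{\left(-2 \right)} \right)}\right) - w{\left(-99 \right)} = \left(32 \cdot 14 + \sqrt{-1 - 2}\right) - \left(-4\right) \left(-99\right) \left(46 - 99\right) = \left(448 + \sqrt{-3}\right) - \left(-4\right) \left(-99\right) \left(-53\right) = \left(448 + i \sqrt{3}\right) - -20988 = \left(448 + i \sqrt{3}\right) + 20988 = 21436 + i \sqrt{3}$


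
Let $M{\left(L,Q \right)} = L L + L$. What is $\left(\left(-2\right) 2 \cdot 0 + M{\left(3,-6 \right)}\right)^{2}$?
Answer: $144$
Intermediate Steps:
$M{\left(L,Q \right)} = L + L^{2}$ ($M{\left(L,Q \right)} = L^{2} + L = L + L^{2}$)
$\left(\left(-2\right) 2 \cdot 0 + M{\left(3,-6 \right)}\right)^{2} = \left(\left(-2\right) 2 \cdot 0 + 3 \left(1 + 3\right)\right)^{2} = \left(\left(-4\right) 0 + 3 \cdot 4\right)^{2} = \left(0 + 12\right)^{2} = 12^{2} = 144$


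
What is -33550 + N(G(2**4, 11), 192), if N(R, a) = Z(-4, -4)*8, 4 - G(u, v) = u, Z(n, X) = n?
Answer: -33582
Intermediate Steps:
G(u, v) = 4 - u
N(R, a) = -32 (N(R, a) = -4*8 = -32)
-33550 + N(G(2**4, 11), 192) = -33550 - 32 = -33582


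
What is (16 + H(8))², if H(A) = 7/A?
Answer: 18225/64 ≈ 284.77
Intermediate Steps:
(16 + H(8))² = (16 + 7/8)² = (135/8)² = 18225/64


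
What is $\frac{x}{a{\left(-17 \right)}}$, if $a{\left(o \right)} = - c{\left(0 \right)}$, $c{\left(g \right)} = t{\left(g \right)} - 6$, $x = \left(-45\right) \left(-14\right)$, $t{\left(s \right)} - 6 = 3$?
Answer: $-210$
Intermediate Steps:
$t{\left(s \right)} = 9$ ($t{\left(s \right)} = 6 + 3 = 9$)
$x = 630$
$c{\left(g \right)} = 3$ ($c{\left(g \right)} = 9 - 6 = 3$)
$a{\left(o \right)} = -3$ ($a{\left(o \right)} = \left(-1\right) 3 = -3$)
$\frac{x}{a{\left(-17 \right)}} = \frac{630}{-3} = 630 \left(- \frac{1}{3}\right) = -210$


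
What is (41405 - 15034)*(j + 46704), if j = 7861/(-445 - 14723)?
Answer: 18681174496481/15168 ≈ 1.2316e+9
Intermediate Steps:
j = -7861/15168 (j = 7861/(-15168) = 7861*(-1/15168) = -7861/15168 ≈ -0.51826)
(41405 - 15034)*(j + 46704) = (41405 - 15034)*(-7861/15168 + 46704) = 26371*(708398411/15168) = 18681174496481/15168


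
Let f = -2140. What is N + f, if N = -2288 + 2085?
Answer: -2343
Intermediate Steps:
N = -203
N + f = -203 - 2140 = -2343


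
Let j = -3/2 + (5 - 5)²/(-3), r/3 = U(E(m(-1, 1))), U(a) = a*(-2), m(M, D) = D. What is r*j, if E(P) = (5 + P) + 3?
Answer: 81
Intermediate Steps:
E(P) = 8 + P
U(a) = -2*a
r = -54 (r = 3*(-2*(8 + 1)) = 3*(-2*9) = 3*(-18) = -54)
j = -3/2 (j = -3*½ + 0²*(-⅓) = -3/2 + 0*(-⅓) = -3/2 + 0 = -3/2 ≈ -1.5000)
r*j = -54*(-3/2) = 81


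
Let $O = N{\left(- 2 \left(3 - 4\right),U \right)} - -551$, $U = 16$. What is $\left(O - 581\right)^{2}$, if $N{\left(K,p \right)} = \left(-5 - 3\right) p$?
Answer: $24964$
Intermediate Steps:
$N{\left(K,p \right)} = - 8 p$
$O = 423$ ($O = \left(-8\right) 16 - -551 = -128 + 551 = 423$)
$\left(O - 581\right)^{2} = \left(423 - 581\right)^{2} = \left(-158\right)^{2} = 24964$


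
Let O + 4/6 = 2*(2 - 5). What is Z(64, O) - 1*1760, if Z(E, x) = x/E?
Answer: -84485/48 ≈ -1760.1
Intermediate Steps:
O = -20/3 (O = -⅔ + 2*(2 - 5) = -⅔ + 2*(-3) = -⅔ - 6 = -20/3 ≈ -6.6667)
Z(64, O) - 1*1760 = -20/3/64 - 1*1760 = -20/3*1/64 - 1760 = -5/48 - 1760 = -84485/48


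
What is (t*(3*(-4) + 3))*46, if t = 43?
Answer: -17802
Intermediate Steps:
(t*(3*(-4) + 3))*46 = (43*(3*(-4) + 3))*46 = (43*(-12 + 3))*46 = (43*(-9))*46 = -387*46 = -17802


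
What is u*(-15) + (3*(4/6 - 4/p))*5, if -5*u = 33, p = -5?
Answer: 121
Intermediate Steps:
u = -33/5 (u = -1/5*33 = -33/5 ≈ -6.6000)
u*(-15) + (3*(4/6 - 4/p))*5 = -33/5*(-15) + (3*(4/6 - 4/(-5)))*5 = 99 + (3*(4*(1/6) - 4*(-1/5)))*5 = 99 + (3*(2/3 + 4/5))*5 = 99 + (3*(22/15))*5 = 99 + (22/5)*5 = 99 + 22 = 121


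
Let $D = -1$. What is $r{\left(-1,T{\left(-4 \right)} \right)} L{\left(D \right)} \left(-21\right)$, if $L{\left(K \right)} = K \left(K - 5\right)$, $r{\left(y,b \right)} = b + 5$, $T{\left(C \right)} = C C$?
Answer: $-2646$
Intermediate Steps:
$T{\left(C \right)} = C^{2}$
$r{\left(y,b \right)} = 5 + b$
$L{\left(K \right)} = K \left(-5 + K\right)$
$r{\left(-1,T{\left(-4 \right)} \right)} L{\left(D \right)} \left(-21\right) = \left(5 + \left(-4\right)^{2}\right) \left(- (-5 - 1)\right) \left(-21\right) = \left(5 + 16\right) \left(\left(-1\right) \left(-6\right)\right) \left(-21\right) = 21 \cdot 6 \left(-21\right) = 126 \left(-21\right) = -2646$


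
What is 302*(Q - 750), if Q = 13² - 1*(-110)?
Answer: -142242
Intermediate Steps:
Q = 279 (Q = 169 + 110 = 279)
302*(Q - 750) = 302*(279 - 750) = 302*(-471) = -142242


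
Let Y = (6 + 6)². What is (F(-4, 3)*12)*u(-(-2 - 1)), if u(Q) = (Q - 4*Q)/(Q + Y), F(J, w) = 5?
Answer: -180/49 ≈ -3.6735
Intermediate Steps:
Y = 144 (Y = 12² = 144)
u(Q) = -3*Q/(144 + Q) (u(Q) = (Q - 4*Q)/(Q + 144) = (-3*Q)/(144 + Q) = -3*Q/(144 + Q))
(F(-4, 3)*12)*u(-(-2 - 1)) = (5*12)*(-3*(-(-2 - 1))/(144 - (-2 - 1))) = 60*(-3*(-1*(-3))/(144 - 1*(-3))) = 60*(-3*3/(144 + 3)) = 60*(-3*3/147) = 60*(-3*3*1/147) = 60*(-3/49) = -180/49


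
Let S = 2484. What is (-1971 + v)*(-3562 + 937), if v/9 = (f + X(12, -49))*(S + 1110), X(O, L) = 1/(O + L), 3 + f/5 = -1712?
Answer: 26939541360375/37 ≈ 7.2810e+11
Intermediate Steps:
f = -8575 (f = -15 + 5*(-1712) = -15 - 8560 = -8575)
X(O, L) = 1/(L + O)
v = -10262609496/37 (v = 9*((-8575 + 1/(-49 + 12))*(2484 + 1110)) = 9*((-8575 + 1/(-37))*3594) = 9*((-8575 - 1/37)*3594) = 9*(-317276/37*3594) = 9*(-1140289944/37) = -10262609496/37 ≈ -2.7737e+8)
(-1971 + v)*(-3562 + 937) = (-1971 - 10262609496/37)*(-3562 + 937) = -10262682423/37*(-2625) = 26939541360375/37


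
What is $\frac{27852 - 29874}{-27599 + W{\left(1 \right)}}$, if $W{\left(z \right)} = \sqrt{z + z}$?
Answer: $\frac{55805178}{761704799} + \frac{2022 \sqrt{2}}{761704799} \approx 0.073267$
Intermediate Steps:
$W{\left(z \right)} = \sqrt{2} \sqrt{z}$ ($W{\left(z \right)} = \sqrt{2 z} = \sqrt{2} \sqrt{z}$)
$\frac{27852 - 29874}{-27599 + W{\left(1 \right)}} = \frac{27852 - 29874}{-27599 + \sqrt{2} \sqrt{1}} = - \frac{2022}{-27599 + \sqrt{2} \cdot 1} = - \frac{2022}{-27599 + \sqrt{2}}$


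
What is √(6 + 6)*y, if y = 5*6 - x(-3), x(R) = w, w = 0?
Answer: 60*√3 ≈ 103.92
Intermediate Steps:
x(R) = 0
y = 30 (y = 5*6 - 1*0 = 30 + 0 = 30)
√(6 + 6)*y = √(6 + 6)*30 = √12*30 = (2*√3)*30 = 60*√3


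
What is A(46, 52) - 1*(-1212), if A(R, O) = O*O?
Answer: 3916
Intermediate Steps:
A(R, O) = O**2
A(46, 52) - 1*(-1212) = 52**2 - 1*(-1212) = 2704 + 1212 = 3916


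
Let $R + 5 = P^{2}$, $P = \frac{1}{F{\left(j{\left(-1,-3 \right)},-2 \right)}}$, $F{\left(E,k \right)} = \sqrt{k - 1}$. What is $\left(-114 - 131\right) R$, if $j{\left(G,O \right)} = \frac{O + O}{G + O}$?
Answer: $\frac{3920}{3} \approx 1306.7$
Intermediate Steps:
$j{\left(G,O \right)} = \frac{2 O}{G + O}$
$F{\left(E,k \right)} = \sqrt{-1 + k}$
$P = - \frac{i \sqrt{3}}{3}$ ($P = \frac{1}{\sqrt{-1 - 2}} = \frac{1}{\sqrt{-3}} = \frac{1}{i \sqrt{3}} = - \frac{i \sqrt{3}}{3} \approx - 0.57735 i$)
$R = - \frac{16}{3}$ ($R = -5 + \left(- \frac{i \sqrt{3}}{3}\right)^{2} = -5 - \frac{1}{3} = - \frac{16}{3} \approx -5.3333$)
$\left(-114 - 131\right) R = \left(-114 - 131\right) \left(- \frac{16}{3}\right) = \left(-245\right) \left(- \frac{16}{3}\right) = \frac{3920}{3}$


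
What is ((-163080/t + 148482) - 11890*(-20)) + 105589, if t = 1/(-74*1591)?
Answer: 19200552591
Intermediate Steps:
t = -1/117734 (t = 1/(-117734) = -1/117734 ≈ -8.4937e-6)
((-163080/t + 148482) - 11890*(-20)) + 105589 = ((-163080/(-1/117734) + 148482) - 11890*(-20)) + 105589 = ((-163080*(-117734) + 148482) + 237800) + 105589 = ((19200060720 + 148482) + 237800) + 105589 = (19200209202 + 237800) + 105589 = 19200447002 + 105589 = 19200552591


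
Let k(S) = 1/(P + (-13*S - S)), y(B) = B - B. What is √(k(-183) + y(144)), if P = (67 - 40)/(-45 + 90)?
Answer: √64065/12813 ≈ 0.019754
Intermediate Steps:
y(B) = 0
P = ⅗ (P = 27/45 = 27*(1/45) = ⅗ ≈ 0.60000)
k(S) = 1/(⅗ - 14*S) (k(S) = 1/(⅗ + (-13*S - S)) = 1/(⅗ - 14*S))
√(k(-183) + y(144)) = √(-5/(-3 + 70*(-183)) + 0) = √(-5/(-3 - 12810) + 0) = √(-5/(-12813) + 0) = √(-5*(-1/12813) + 0) = √(5/12813 + 0) = √(5/12813) = √64065/12813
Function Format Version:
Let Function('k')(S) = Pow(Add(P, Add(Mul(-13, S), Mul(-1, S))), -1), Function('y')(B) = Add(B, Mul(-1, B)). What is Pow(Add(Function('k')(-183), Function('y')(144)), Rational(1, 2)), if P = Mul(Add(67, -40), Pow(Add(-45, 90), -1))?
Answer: Mul(Rational(1, 12813), Pow(64065, Rational(1, 2))) ≈ 0.019754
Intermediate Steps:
Function('y')(B) = 0
P = Rational(3, 5) (P = Mul(27, Pow(45, -1)) = Mul(27, Rational(1, 45)) = Rational(3, 5) ≈ 0.60000)
Function('k')(S) = Pow(Add(Rational(3, 5), Mul(-14, S)), -1) (Function('k')(S) = Pow(Add(Rational(3, 5), Add(Mul(-13, S), Mul(-1, S))), -1) = Pow(Add(Rational(3, 5), Mul(-14, S)), -1))
Pow(Add(Function('k')(-183), Function('y')(144)), Rational(1, 2)) = Pow(Add(Mul(-5, Pow(Add(-3, Mul(70, -183)), -1)), 0), Rational(1, 2)) = Pow(Add(Mul(-5, Pow(Add(-3, -12810), -1)), 0), Rational(1, 2)) = Pow(Add(Mul(-5, Pow(-12813, -1)), 0), Rational(1, 2)) = Pow(Add(Mul(-5, Rational(-1, 12813)), 0), Rational(1, 2)) = Pow(Add(Rational(5, 12813), 0), Rational(1, 2)) = Pow(Rational(5, 12813), Rational(1, 2)) = Mul(Rational(1, 12813), Pow(64065, Rational(1, 2)))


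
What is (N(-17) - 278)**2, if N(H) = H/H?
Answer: 76729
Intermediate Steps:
N(H) = 1
(N(-17) - 278)**2 = (1 - 278)**2 = (-277)**2 = 76729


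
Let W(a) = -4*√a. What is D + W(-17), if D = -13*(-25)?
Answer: 325 - 4*I*√17 ≈ 325.0 - 16.492*I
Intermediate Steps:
D = 325
D + W(-17) = 325 - 4*I*√17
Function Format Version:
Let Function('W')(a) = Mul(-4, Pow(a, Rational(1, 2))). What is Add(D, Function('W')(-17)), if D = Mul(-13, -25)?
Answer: Add(325, Mul(-4, I, Pow(17, Rational(1, 2)))) ≈ Add(325.00, Mul(-16.492, I))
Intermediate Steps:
D = 325
Add(D, Function('W')(-17)) = Add(325, Mul(-4, Pow(-17, Rational(1, 2)))) = Add(325, Mul(-4, Mul(I, Pow(17, Rational(1, 2))))) = Add(325, Mul(-4, I, Pow(17, Rational(1, 2))))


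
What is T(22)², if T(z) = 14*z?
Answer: 94864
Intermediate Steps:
T(22)² = (14*22)² = 308² = 94864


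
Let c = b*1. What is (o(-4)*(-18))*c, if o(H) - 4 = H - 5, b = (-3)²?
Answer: 810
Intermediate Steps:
b = 9
o(H) = -1 + H (o(H) = 4 + (H - 5) = 4 + (-5 + H) = -1 + H)
c = 9 (c = 9*1 = 9)
(o(-4)*(-18))*c = ((-1 - 4)*(-18))*9 = -5*(-18)*9 = 90*9 = 810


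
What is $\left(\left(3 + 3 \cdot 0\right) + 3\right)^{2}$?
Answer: $36$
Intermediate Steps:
$\left(\left(3 + 3 \cdot 0\right) + 3\right)^{2} = \left(\left(3 + 0\right) + 3\right)^{2} = \left(3 + 3\right)^{2} = 6^{2} = 36$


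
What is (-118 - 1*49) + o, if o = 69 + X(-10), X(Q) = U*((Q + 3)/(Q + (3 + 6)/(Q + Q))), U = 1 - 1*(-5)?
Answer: -19642/209 ≈ -93.981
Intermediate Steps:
U = 6 (U = 1 + 5 = 6)
X(Q) = 6*(3 + Q)/(Q + 9/(2*Q)) (X(Q) = 6*((Q + 3)/(Q + (3 + 6)/(Q + Q))) = 6*((3 + Q)/(Q + 9/((2*Q)))) = 6*((3 + Q)/(Q + 9*(1/(2*Q)))) = 6*((3 + Q)/(Q + 9/(2*Q))) = 6*(3 + Q)/(Q + 9/(2*Q)))
o = 15261/209 (o = 69 + 12*(-10)*(3 - 10)/(9 + 2*(-10)²) = 69 + 12*(-10)*(-7)/(9 + 2*100) = 69 + 12*(-10)*(-7)/(9 + 200) = 69 + 12*(-10)*(-7)/209 = 69 + 12*(-10)*(1/209)*(-7) = 69 + 840/209 = 15261/209 ≈ 73.019)
(-118 - 1*49) + o = (-118 - 1*49) + 15261/209 = (-118 - 49) + 15261/209 = -167 + 15261/209 = -19642/209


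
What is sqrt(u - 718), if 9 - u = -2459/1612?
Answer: I*sqrt(459600947)/806 ≈ 26.598*I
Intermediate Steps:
u = 16967/1612 (u = 9 - (-2459)/1612 = 9 - 1*(-2459/1612) = 9 + 2459/1612 = 16967/1612 ≈ 10.525)
sqrt(u - 718) = sqrt(16967/1612 - 718) = sqrt(-1140449/1612) = I*sqrt(459600947)/806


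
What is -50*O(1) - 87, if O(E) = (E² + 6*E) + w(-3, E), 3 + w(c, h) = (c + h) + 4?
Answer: -387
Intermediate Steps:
w(c, h) = 1 + c + h (w(c, h) = -3 + ((c + h) + 4) = -3 + (4 + c + h) = 1 + c + h)
O(E) = -2 + E² + 7*E (O(E) = (E² + 6*E) + (1 - 3 + E) = (E² + 6*E) + (-2 + E) = -2 + E² + 7*E)
-50*O(1) - 87 = -50*(-2 + 1² + 7*1) - 87 = -50*(-2 + 1 + 7) - 87 = -50*6 - 87 = -300 - 87 = -387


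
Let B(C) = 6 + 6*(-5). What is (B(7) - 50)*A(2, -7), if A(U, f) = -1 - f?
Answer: -444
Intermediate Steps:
B(C) = -24 (B(C) = 6 - 30 = -24)
(B(7) - 50)*A(2, -7) = (-24 - 50)*(-1 - 1*(-7)) = -74*(-1 + 7) = -74*6 = -444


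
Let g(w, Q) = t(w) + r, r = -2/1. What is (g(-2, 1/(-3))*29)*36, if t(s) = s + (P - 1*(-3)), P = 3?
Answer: 2088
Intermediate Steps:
r = -2 (r = -2*1 = -2)
t(s) = 6 + s (t(s) = s + (3 - 1*(-3)) = s + (3 + 3) = s + 6 = 6 + s)
g(w, Q) = 4 + w (g(w, Q) = (6 + w) - 2 = 4 + w)
(g(-2, 1/(-3))*29)*36 = ((4 - 2)*29)*36 = (2*29)*36 = 58*36 = 2088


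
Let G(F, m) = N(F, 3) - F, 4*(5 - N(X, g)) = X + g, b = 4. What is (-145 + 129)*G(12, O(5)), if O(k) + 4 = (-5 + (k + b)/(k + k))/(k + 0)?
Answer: 172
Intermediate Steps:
O(k) = -4 + (-5 + (4 + k)/(2*k))/k (O(k) = -4 + (-5 + (k + 4)/(k + k))/(k + 0) = -4 + (-5 + (4 + k)/((2*k)))/k = -4 + (-5 + (4 + k)*(1/(2*k)))/k = -4 + (-5 + (4 + k)/(2*k))/k)
N(X, g) = 5 - X/4 - g/4 (N(X, g) = 5 - (X + g)/4 = 5 + (-X/4 - g/4) = 5 - X/4 - g/4)
G(F, m) = 17/4 - 5*F/4 (G(F, m) = (5 - F/4 - ¼*3) - F = (5 - F/4 - ¾) - F = (17/4 - F/4) - F = 17/4 - 5*F/4)
(-145 + 129)*G(12, O(5)) = (-145 + 129)*(17/4 - 5/4*12) = -16*(17/4 - 15) = -16*(-43/4) = 172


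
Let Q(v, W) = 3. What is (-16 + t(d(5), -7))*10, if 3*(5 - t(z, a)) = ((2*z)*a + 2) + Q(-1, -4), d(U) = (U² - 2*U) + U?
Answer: 2420/3 ≈ 806.67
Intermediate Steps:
d(U) = U² - U
t(z, a) = 10/3 - 2*a*z/3 (t(z, a) = 5 - (((2*z)*a + 2) + 3)/3 = 5 - ((2*a*z + 2) + 3)/3 = 5 - ((2 + 2*a*z) + 3)/3 = 5 - (5 + 2*a*z)/3 = 5 + (-5/3 - 2*a*z/3) = 10/3 - 2*a*z/3)
(-16 + t(d(5), -7))*10 = (-16 + (10/3 - ⅔*(-7)*5*(-1 + 5)))*10 = (-16 + (10/3 - ⅔*(-7)*5*4))*10 = (-16 + (10/3 - ⅔*(-7)*20))*10 = (-16 + (10/3 + 280/3))*10 = (-16 + 290/3)*10 = (242/3)*10 = 2420/3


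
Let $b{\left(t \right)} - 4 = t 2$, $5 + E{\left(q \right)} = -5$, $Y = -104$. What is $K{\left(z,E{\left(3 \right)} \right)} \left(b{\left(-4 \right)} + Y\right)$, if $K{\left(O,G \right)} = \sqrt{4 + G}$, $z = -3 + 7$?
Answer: $- 108 i \sqrt{6} \approx - 264.54 i$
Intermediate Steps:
$E{\left(q \right)} = -10$ ($E{\left(q \right)} = -5 - 5 = -10$)
$z = 4$
$b{\left(t \right)} = 4 + 2 t$ ($b{\left(t \right)} = 4 + t 2 = 4 + 2 t$)
$K{\left(z,E{\left(3 \right)} \right)} \left(b{\left(-4 \right)} + Y\right) = \sqrt{4 - 10} \left(\left(4 + 2 \left(-4\right)\right) - 104\right) = \sqrt{-6} \left(\left(4 - 8\right) - 104\right) = i \sqrt{6} \left(-4 - 104\right) = i \sqrt{6} \left(-108\right) = - 108 i \sqrt{6}$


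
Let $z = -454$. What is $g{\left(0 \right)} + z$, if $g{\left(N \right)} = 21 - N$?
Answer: $-433$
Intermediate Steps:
$g{\left(0 \right)} + z = \left(21 - 0\right) - 454 = \left(21 + 0\right) - 454 = 21 - 454 = -433$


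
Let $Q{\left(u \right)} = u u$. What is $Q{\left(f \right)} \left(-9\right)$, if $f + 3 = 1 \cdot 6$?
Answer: $-81$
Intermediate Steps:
$f = 3$ ($f = -3 + 1 \cdot 6 = -3 + 6 = 3$)
$Q{\left(u \right)} = u^{2}$
$Q{\left(f \right)} \left(-9\right) = 3^{2} \left(-9\right) = 9 \left(-9\right) = -81$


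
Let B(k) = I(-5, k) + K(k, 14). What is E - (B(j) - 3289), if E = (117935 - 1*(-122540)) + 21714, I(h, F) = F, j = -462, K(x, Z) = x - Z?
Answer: 266416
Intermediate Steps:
B(k) = -14 + 2*k (B(k) = k + (k - 1*14) = k + (k - 14) = k + (-14 + k) = -14 + 2*k)
E = 262189 (E = (117935 + 122540) + 21714 = 240475 + 21714 = 262189)
E - (B(j) - 3289) = 262189 - ((-14 + 2*(-462)) - 3289) = 262189 - ((-14 - 924) - 3289) = 262189 - (-938 - 3289) = 262189 - 1*(-4227) = 262189 + 4227 = 266416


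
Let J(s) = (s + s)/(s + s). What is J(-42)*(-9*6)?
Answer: -54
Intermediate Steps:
J(s) = 1 (J(s) = (2*s)/((2*s)) = (2*s)*(1/(2*s)) = 1)
J(-42)*(-9*6) = 1*(-9*6) = 1*(-54) = -54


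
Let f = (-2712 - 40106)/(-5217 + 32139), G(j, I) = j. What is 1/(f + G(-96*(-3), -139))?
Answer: 13461/3855359 ≈ 0.0034915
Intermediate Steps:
f = -21409/13461 (f = -42818/26922 = -42818*1/26922 = -21409/13461 ≈ -1.5904)
1/(f + G(-96*(-3), -139)) = 1/(-21409/13461 - 96*(-3)) = 1/(-21409/13461 + 288) = 1/(3855359/13461) = 13461/3855359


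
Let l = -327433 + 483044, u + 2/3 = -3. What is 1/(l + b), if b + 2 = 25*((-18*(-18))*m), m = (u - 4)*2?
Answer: 1/31409 ≈ 3.1838e-5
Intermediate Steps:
u = -11/3 (u = -2/3 - 3 = -11/3 ≈ -3.6667)
m = -46/3 (m = (-11/3 - 4)*2 = -23/3*2 = -46/3 ≈ -15.333)
l = 155611
b = -124202 (b = -2 + 25*(-18*(-18)*(-46/3)) = -2 + 25*(324*(-46/3)) = -2 + 25*(-4968) = -2 - 124200 = -124202)
1/(l + b) = 1/(155611 - 124202) = 1/31409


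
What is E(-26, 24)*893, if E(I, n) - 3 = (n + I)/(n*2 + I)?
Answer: 28576/11 ≈ 2597.8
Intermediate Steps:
E(I, n) = 3 + (I + n)/(I + 2*n) (E(I, n) = 3 + (n + I)/(n*2 + I) = 3 + (I + n)/(2*n + I) = 3 + (I + n)/(I + 2*n))
E(-26, 24)*893 = ((4*(-26) + 7*24)/(-26 + 2*24))*893 = ((-104 + 168)/(-26 + 48))*893 = (64/22)*893 = ((1/22)*64)*893 = (32/11)*893 = 28576/11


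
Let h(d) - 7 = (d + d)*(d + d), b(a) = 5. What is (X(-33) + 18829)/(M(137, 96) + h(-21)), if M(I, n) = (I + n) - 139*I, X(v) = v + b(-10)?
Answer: -18801/17039 ≈ -1.1034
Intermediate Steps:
h(d) = 7 + 4*d² (h(d) = 7 + (d + d)*(d + d) = 7 + (2*d)*(2*d) = 7 + 4*d²)
X(v) = 5 + v (X(v) = v + 5 = 5 + v)
M(I, n) = n - 138*I
(X(-33) + 18829)/(M(137, 96) + h(-21)) = ((5 - 33) + 18829)/((96 - 138*137) + (7 + 4*(-21)²)) = (-28 + 18829)/((96 - 18906) + (7 + 4*441)) = 18801/(-18810 + (7 + 1764)) = 18801/(-18810 + 1771) = 18801/(-17039) = 18801*(-1/17039) = -18801/17039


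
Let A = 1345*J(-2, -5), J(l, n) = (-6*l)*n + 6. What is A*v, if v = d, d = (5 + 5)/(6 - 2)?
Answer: -181575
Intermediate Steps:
d = 5/2 (d = 10/4 = 10*(¼) = 5/2 ≈ 2.5000)
J(l, n) = 6 - 6*l*n (J(l, n) = -6*l*n + 6 = 6 - 6*l*n)
v = 5/2 ≈ 2.5000
A = -72630 (A = 1345*(6 - 6*(-2)*(-5)) = 1345*(6 - 60) = 1345*(-54) = -72630)
A*v = -72630*5/2 = -181575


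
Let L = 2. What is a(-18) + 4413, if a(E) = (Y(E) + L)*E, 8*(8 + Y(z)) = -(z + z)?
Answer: 4440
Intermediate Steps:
Y(z) = -8 - z/4 (Y(z) = -8 + (-(z + z))/8 = -8 + (-2*z)/8 = -8 - z/4)
a(E) = E*(-6 - E/4) (a(E) = ((-8 - E/4) + 2)*E = (-6 - E/4)*E = E*(-6 - E/4))
a(-18) + 4413 = -¼*(-18)*(24 - 18) + 4413 = -¼*(-18)*6 + 4413 = 27 + 4413 = 4440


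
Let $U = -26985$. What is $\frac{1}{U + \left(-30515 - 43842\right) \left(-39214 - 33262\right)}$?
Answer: $\frac{1}{5389070947} \approx 1.8556 \cdot 10^{-10}$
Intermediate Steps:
$\frac{1}{U + \left(-30515 - 43842\right) \left(-39214 - 33262\right)} = \frac{1}{-26985 + \left(-30515 - 43842\right) \left(-39214 - 33262\right)} = \frac{1}{-26985 - -5389097932} = \frac{1}{-26985 + 5389097932} = \frac{1}{5389070947}$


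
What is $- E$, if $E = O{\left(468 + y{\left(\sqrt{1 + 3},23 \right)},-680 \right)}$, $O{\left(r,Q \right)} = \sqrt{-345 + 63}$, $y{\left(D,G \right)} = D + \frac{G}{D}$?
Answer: $- i \sqrt{282} \approx - 16.793 i$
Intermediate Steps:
$O{\left(r,Q \right)} = i \sqrt{282}$ ($O{\left(r,Q \right)} = \sqrt{-282} = i \sqrt{282}$)
$E = i \sqrt{282} \approx 16.793 i$
$- E = - i \sqrt{282}$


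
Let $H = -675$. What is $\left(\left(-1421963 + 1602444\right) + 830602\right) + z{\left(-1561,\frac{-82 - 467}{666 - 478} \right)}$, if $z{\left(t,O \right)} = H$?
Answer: $1010408$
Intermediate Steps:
$z{\left(t,O \right)} = -675$
$\left(\left(-1421963 + 1602444\right) + 830602\right) + z{\left(-1561,\frac{-82 - 467}{666 - 478} \right)} = \left(\left(-1421963 + 1602444\right) + 830602\right) - 675 = \left(180481 + 830602\right) - 675 = 1011083 - 675 = 1010408$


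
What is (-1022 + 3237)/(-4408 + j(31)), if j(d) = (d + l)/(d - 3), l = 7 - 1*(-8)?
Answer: -31010/61689 ≈ -0.50268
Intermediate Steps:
l = 15 (l = 7 + 8 = 15)
j(d) = (15 + d)/(-3 + d) (j(d) = (d + 15)/(d - 3) = (15 + d)/(-3 + d))
(-1022 + 3237)/(-4408 + j(31)) = (-1022 + 3237)/(-4408 + (15 + 31)/(-3 + 31)) = 2215/(-4408 + 46/28) = 2215/(-4408 + (1/28)*46) = 2215/(-4408 + 23/14) = 2215/(-61689/14) = 2215*(-14/61689) = -31010/61689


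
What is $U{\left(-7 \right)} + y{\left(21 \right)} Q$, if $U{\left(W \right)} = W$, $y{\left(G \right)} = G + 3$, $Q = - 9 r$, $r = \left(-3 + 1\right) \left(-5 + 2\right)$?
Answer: $-1303$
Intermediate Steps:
$r = 6$ ($r = \left(-2\right) \left(-3\right) = 6$)
$Q = -54$ ($Q = \left(-9\right) 6 = -54$)
$y{\left(G \right)} = 3 + G$
$U{\left(-7 \right)} + y{\left(21 \right)} Q = -7 + \left(3 + 21\right) \left(-54\right) = -7 + 24 \left(-54\right) = -7 - 1296 = -1303$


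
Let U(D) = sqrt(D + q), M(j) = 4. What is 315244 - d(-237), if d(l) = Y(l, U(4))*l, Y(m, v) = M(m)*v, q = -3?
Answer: 316192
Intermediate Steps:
U(D) = sqrt(-3 + D) (U(D) = sqrt(D - 3) = sqrt(-3 + D))
Y(m, v) = 4*v
d(l) = 4*l (d(l) = (4*sqrt(-3 + 4))*l = (4*sqrt(1))*l = (4*1)*l = 4*l)
315244 - d(-237) = 315244 - 4*(-237) = 315244 - 1*(-948) = 315244 + 948 = 316192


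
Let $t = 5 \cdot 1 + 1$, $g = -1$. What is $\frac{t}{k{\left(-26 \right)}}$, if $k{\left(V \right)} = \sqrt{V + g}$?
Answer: $- \frac{2 i \sqrt{3}}{3} \approx - 1.1547 i$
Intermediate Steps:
$k{\left(V \right)} = \sqrt{-1 + V}$ ($k{\left(V \right)} = \sqrt{V - 1} = \sqrt{-1 + V}$)
$t = 6$ ($t = 5 + 1 = 6$)
$\frac{t}{k{\left(-26 \right)}} = \frac{6}{\sqrt{-1 - 26}} = \frac{6}{\sqrt{-27}} = \frac{6}{3 i \sqrt{3}} = 6 \left(- \frac{i \sqrt{3}}{9}\right) = - \frac{2 i \sqrt{3}}{3}$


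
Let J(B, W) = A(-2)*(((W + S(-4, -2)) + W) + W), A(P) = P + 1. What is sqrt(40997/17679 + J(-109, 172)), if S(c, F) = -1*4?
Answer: I*sqrt(159299299029)/17679 ≈ 22.576*I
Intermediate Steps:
S(c, F) = -4
A(P) = 1 + P
J(B, W) = 4 - 3*W (J(B, W) = (1 - 2)*(((W - 4) + W) + W) = -(((-4 + W) + W) + W) = -((-4 + 2*W) + W) = -(-4 + 3*W) = 4 - 3*W)
sqrt(40997/17679 + J(-109, 172)) = sqrt(40997/17679 + (4 - 3*172)) = sqrt(40997*(1/17679) + (4 - 516)) = sqrt(40997/17679 - 512) = sqrt(-9010651/17679) = I*sqrt(159299299029)/17679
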